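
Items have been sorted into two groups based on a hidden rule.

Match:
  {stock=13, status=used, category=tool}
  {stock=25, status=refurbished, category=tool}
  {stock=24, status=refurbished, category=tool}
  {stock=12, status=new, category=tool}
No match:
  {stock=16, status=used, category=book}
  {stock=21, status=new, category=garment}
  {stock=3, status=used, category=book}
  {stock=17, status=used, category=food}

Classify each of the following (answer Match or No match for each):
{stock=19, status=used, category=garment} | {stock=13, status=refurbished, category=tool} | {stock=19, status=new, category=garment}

The common property of the 'Match' items is: category is tool. No 'No match' item has it.
{stock=19, status=used, category=garment}: No match (category is garment).
{stock=13, status=refurbished, category=tool}: Match (category is tool).
{stock=19, status=new, category=garment}: No match (category is garment).

No match, Match, No match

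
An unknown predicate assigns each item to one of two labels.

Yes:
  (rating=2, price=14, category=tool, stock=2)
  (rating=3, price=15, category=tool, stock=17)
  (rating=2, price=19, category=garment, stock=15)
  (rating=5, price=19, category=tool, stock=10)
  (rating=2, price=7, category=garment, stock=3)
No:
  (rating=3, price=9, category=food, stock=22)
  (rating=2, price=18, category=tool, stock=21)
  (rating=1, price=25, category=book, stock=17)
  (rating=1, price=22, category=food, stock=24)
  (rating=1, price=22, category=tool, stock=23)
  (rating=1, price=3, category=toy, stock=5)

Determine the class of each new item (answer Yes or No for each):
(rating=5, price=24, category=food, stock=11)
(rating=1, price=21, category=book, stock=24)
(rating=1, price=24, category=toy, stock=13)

Every 'Yes' example satisfies: rating ≥ 2 AND stock ≤ 17. None of the 'No' examples do.
(rating=5, price=24, category=food, stock=11): rating = 5, stock = 11, passes → Yes.
(rating=1, price=21, category=book, stock=24): rating = 1, stock = 24, does not pass → No.
(rating=1, price=24, category=toy, stock=13): rating = 1, stock = 13, does not pass → No.

Yes, No, No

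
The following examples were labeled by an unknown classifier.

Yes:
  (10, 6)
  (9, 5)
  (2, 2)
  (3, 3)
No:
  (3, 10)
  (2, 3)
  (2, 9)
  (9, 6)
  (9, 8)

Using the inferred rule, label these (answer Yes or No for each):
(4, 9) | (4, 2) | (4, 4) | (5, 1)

No, Yes, Yes, Yes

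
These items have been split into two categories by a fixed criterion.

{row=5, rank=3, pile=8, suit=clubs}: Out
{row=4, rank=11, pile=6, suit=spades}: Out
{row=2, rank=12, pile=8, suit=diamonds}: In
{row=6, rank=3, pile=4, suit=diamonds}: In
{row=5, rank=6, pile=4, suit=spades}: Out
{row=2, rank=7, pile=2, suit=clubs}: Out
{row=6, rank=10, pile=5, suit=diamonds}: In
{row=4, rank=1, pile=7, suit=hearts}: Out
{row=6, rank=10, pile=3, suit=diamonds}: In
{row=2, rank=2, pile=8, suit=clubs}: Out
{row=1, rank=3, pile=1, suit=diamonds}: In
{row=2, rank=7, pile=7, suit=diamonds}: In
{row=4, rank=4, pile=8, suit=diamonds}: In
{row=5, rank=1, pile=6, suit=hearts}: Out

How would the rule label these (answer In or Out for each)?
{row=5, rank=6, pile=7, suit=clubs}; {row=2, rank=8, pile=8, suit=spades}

All 'In' examples share one property — suit is diamonds — and every 'Out' example lacks it.
{row=5, rank=6, pile=7, suit=clubs} — suit is clubs, hence Out. {row=2, rank=8, pile=8, suit=spades} — suit is spades, hence Out.

Out, Out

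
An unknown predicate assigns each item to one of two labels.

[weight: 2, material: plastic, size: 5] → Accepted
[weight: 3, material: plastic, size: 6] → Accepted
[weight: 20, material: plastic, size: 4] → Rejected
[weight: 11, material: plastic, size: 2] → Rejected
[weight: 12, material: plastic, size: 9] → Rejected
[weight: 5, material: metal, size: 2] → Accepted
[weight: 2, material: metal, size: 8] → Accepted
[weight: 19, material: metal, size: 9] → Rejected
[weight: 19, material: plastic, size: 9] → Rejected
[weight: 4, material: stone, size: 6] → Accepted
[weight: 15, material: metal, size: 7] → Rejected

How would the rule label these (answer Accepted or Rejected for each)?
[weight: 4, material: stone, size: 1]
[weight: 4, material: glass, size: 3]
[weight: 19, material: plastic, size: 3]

Rule: weight ≤ 5. This holds for each 'Accepted' example and fails for each 'Rejected' one.
[weight: 4, material: stone, size: 1]: weight = 4 — fits, so Accepted.
[weight: 4, material: glass, size: 3]: weight = 4 — fits, so Accepted.
[weight: 19, material: plastic, size: 3]: weight = 19 — does not fit, so Rejected.

Accepted, Accepted, Rejected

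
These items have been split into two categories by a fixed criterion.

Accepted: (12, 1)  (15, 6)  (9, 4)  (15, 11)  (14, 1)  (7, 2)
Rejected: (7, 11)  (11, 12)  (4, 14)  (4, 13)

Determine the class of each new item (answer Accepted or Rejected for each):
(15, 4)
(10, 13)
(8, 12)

The common property of the 'Accepted' items is: first > second. No 'Rejected' item has it.
(15, 4): 15 > 4, checks out → Accepted. (10, 13): 10 < 13, doesn't qualify → Rejected. (8, 12): 8 < 12, doesn't qualify → Rejected.

Accepted, Rejected, Rejected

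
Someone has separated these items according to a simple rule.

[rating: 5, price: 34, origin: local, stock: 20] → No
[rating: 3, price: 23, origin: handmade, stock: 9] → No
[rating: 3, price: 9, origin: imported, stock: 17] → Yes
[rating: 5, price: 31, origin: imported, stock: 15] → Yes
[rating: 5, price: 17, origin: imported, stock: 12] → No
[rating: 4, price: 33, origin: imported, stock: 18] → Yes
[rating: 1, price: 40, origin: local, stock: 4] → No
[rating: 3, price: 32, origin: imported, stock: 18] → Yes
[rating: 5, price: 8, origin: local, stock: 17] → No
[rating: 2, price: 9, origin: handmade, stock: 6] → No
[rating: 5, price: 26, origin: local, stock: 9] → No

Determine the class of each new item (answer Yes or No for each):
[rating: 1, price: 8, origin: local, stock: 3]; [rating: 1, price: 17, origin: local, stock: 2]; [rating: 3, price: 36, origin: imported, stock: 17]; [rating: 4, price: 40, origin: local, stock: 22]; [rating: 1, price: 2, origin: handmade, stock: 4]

No, No, Yes, No, No

The common property of the 'Yes' items is: origin is imported AND stock ≥ 15. No 'No' item has it.
No: [rating: 1, price: 8, origin: local, stock: 3], since origin is local, stock = 3.
No: [rating: 1, price: 17, origin: local, stock: 2], since origin is local, stock = 2.
Yes: [rating: 3, price: 36, origin: imported, stock: 17], since origin is imported, stock = 17.
No: [rating: 4, price: 40, origin: local, stock: 22], since origin is local, stock = 22.
No: [rating: 1, price: 2, origin: handmade, stock: 4], since origin is handmade, stock = 4.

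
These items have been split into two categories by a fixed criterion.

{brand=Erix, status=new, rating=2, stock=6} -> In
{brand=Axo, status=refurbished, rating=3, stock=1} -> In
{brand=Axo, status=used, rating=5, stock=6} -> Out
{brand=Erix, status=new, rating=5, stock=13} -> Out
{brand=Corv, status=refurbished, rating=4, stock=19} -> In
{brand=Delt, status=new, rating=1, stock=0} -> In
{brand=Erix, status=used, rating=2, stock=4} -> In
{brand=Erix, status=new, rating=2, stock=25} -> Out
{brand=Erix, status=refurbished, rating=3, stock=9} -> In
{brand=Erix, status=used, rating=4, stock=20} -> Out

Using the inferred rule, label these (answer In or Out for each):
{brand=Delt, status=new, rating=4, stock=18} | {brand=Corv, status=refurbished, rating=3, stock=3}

In, In

The rule appears to be: stock ≤ 19 AND rating ≤ 4.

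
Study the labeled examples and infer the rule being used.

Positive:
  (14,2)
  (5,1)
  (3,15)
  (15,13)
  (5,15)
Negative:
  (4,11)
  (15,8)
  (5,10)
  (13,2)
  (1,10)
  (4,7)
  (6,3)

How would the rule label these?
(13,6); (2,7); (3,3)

Negative, Negative, Positive

The classifier is using: sum is even.
Negative: (13,6), since 13+6 = 19. Negative: (2,7), since 2+7 = 9. Positive: (3,3), since 3+3 = 6.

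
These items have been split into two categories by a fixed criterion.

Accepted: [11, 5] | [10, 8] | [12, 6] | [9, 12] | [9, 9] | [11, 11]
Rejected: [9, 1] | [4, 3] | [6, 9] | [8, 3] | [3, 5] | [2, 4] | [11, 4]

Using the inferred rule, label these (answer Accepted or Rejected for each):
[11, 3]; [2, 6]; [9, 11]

Rejected, Rejected, Accepted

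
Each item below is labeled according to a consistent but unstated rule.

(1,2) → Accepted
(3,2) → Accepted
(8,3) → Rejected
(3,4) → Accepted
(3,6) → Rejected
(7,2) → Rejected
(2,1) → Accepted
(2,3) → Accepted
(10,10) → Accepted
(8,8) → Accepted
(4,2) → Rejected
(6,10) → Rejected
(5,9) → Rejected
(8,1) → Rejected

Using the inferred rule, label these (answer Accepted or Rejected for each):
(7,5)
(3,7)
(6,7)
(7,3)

Every 'Accepted' example satisfies: |first − second| ≤ 1. None of the 'Rejected' examples do.
(7,5): Rejected (|7−5| = 2). (3,7): Rejected (|3−7| = 4). (6,7): Accepted (|6−7| = 1). (7,3): Rejected (|7−3| = 4).

Rejected, Rejected, Accepted, Rejected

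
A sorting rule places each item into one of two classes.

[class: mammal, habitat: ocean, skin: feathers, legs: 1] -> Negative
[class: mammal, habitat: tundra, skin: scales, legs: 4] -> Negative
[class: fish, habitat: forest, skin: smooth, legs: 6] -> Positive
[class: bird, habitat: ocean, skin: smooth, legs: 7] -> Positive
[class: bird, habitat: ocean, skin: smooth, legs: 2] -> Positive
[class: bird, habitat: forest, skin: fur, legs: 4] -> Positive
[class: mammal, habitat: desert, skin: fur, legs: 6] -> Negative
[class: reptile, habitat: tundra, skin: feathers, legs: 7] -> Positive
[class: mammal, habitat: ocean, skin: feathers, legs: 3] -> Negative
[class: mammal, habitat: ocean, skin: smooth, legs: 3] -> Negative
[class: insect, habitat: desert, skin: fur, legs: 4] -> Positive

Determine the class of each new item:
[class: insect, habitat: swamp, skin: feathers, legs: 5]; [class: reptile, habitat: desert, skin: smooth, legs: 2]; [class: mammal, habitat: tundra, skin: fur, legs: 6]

Positive, Positive, Negative

The distinguishing property — class is not mammal — holds for all the 'Positive' cases and none of the 'Negative' cases.
[class: insect, habitat: swamp, skin: feathers, legs: 5] — class is insect, hence Positive.
[class: reptile, habitat: desert, skin: smooth, legs: 2] — class is reptile, hence Positive.
[class: mammal, habitat: tundra, skin: fur, legs: 6] — class is mammal, hence Negative.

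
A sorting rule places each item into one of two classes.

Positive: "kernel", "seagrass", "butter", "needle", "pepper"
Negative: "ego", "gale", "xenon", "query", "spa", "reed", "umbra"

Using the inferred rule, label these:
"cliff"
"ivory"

One predicate separates the groups cleanly: length ≥ 6.

Negative, Negative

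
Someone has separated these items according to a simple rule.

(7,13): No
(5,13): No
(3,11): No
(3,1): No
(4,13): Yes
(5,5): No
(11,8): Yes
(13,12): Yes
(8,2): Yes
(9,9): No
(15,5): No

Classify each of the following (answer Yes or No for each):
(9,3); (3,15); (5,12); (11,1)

Every 'Yes' example satisfies: product is even. None of the 'No' examples do.

No, No, Yes, No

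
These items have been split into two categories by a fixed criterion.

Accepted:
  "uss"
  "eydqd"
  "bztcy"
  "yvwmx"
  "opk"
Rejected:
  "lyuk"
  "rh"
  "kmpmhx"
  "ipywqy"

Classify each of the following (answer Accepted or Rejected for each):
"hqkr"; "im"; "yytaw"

Rejected, Rejected, Accepted

Rule: odd length. This holds for each 'Accepted' example and fails for each 'Rejected' one.
"hqkr": Rejected (length 4).
"im": Rejected (length 2).
"yytaw": Accepted (length 5).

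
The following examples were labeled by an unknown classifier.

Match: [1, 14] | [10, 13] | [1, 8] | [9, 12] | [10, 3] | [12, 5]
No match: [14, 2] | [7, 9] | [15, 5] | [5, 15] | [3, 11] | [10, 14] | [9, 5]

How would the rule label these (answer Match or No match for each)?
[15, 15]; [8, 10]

No match, No match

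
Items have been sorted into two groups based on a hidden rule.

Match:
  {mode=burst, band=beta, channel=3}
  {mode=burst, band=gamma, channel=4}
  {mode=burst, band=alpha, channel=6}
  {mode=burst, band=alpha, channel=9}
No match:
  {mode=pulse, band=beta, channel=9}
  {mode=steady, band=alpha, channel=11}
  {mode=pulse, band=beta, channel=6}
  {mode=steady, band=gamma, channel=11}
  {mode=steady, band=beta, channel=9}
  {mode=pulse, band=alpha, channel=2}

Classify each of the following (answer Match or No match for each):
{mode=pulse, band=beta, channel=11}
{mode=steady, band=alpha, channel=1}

Every 'Match' example satisfies: mode is burst. None of the 'No match' examples do.
{mode=pulse, band=beta, channel=11}: mode is pulse, fails this test → No match. {mode=steady, band=alpha, channel=1}: mode is steady, fails this test → No match.

No match, No match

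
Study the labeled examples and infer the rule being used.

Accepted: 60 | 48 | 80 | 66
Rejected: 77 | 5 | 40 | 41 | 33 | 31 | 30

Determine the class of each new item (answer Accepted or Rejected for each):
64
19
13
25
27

All 'Accepted' examples share one property — even AND at least 41 — and every 'Rejected' example lacks it.
Accepted: 64, since 64 is even, 64 ≥ 41.
Rejected: 19, since 19 is odd, 19 < 41.
Rejected: 13, since 13 is odd, 13 < 41.
Rejected: 25, since 25 is odd, 25 < 41.
Rejected: 27, since 27 is odd, 27 < 41.

Accepted, Rejected, Rejected, Rejected, Rejected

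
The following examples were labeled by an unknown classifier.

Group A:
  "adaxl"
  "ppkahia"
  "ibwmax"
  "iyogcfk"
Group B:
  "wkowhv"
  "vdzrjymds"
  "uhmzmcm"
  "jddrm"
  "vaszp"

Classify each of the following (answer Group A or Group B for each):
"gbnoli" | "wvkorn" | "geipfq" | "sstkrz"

Group A, Group B, Group A, Group B

'Group A' ⟺ has ≥ 2 vowels.
"gbnoli": 2 vowels, checks out → Group A.
"wvkorn": 1 vowel, does not fit → Group B.
"geipfq": 2 vowels, checks out → Group A.
"sstkrz": 0 vowels, does not fit → Group B.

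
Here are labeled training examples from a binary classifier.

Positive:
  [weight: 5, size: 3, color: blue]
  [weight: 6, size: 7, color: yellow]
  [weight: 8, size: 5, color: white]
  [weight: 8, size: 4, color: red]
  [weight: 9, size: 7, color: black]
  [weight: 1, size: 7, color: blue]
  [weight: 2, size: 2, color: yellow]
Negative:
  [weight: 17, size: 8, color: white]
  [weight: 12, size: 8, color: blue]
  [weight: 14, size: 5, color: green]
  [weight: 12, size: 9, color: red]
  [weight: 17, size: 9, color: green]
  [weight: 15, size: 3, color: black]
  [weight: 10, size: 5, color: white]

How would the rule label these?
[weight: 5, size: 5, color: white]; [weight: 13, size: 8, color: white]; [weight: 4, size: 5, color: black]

Positive, Negative, Positive

The classifier is using: weight ≤ 9.
[weight: 5, size: 5, color: white]: weight = 5 — qualifies, so Positive.
[weight: 13, size: 8, color: white]: weight = 13 — does not pass, so Negative.
[weight: 4, size: 5, color: black]: weight = 4 — qualifies, so Positive.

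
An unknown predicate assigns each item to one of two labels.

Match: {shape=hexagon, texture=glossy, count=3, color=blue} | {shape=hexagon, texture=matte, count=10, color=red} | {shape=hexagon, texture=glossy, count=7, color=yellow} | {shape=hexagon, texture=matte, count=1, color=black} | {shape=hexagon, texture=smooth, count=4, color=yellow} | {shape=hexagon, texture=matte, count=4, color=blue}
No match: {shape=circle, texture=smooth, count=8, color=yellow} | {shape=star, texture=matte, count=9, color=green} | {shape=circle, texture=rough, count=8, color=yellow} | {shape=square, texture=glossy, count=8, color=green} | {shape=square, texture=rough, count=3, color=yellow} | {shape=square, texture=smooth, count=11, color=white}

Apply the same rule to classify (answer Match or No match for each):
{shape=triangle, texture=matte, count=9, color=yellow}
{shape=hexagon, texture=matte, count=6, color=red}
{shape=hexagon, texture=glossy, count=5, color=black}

Rule: shape is hexagon. This holds for each 'Match' example and fails for each 'No match' one.
{shape=triangle, texture=matte, count=9, color=yellow}: No match (shape is triangle). {shape=hexagon, texture=matte, count=6, color=red}: Match (shape is hexagon). {shape=hexagon, texture=glossy, count=5, color=black}: Match (shape is hexagon).

No match, Match, Match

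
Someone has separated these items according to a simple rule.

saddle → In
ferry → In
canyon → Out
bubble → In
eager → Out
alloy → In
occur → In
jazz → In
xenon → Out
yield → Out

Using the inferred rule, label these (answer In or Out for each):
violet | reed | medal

The rule appears to be: has a double letter.
violet: no doubled letter, doesn't match → Out.
reed: 'ee' doubled, checks out → In.
medal: no doubled letter, doesn't match → Out.

Out, In, Out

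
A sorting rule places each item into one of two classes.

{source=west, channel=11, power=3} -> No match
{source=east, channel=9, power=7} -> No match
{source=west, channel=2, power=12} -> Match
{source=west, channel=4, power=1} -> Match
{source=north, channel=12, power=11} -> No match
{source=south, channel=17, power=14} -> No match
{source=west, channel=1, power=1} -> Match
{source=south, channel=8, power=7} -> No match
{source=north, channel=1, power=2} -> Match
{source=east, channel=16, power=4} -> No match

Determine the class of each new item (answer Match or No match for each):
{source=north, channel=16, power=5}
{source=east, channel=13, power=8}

Every 'Match' example satisfies: channel ≤ 4. None of the 'No match' examples do.

No match, No match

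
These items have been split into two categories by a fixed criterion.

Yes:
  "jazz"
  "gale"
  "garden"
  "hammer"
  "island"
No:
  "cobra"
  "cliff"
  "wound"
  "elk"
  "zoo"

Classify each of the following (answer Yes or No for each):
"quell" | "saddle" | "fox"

No, Yes, No

All 'Yes' examples share one property — even length — and every 'No' example lacks it.
"quell": No (length 5).
"saddle": Yes (length 6).
"fox": No (length 3).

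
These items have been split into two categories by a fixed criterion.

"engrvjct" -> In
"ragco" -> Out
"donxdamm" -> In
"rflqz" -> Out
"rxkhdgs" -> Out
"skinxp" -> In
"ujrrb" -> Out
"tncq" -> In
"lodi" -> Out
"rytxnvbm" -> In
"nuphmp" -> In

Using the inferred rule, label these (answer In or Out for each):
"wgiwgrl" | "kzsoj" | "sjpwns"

Comparing the two groups points to one rule — contains 'n'.
"wgiwgrl": Out (no 'n'). "kzsoj": Out (no 'n'). "sjpwns": In (has 'n').

Out, Out, In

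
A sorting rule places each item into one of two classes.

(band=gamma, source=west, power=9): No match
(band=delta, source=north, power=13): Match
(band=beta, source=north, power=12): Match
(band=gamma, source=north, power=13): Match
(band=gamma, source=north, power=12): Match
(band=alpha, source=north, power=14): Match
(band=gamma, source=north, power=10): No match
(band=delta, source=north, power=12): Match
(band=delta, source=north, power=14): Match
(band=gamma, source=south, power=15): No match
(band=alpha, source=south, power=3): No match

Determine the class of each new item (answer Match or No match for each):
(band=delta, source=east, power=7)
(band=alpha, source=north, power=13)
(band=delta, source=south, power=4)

No match, Match, No match

The pattern is that an item is 'Match' exactly when: source is north AND power ≥ 12.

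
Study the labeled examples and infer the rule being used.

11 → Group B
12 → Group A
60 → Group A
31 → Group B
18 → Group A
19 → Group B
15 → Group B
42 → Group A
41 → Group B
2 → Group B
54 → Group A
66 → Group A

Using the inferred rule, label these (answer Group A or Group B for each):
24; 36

Group A, Group A

Comparing the two groups points to one rule — multiple of 6.
24 → 24 = 6·4 → Group A.
36 → 36 = 6·6 → Group A.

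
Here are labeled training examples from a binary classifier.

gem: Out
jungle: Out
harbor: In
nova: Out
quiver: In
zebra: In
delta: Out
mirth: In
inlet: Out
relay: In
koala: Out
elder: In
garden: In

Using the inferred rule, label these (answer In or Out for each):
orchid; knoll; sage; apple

In, Out, Out, Out

Looking at the examples, the only property every 'In' case has and every 'Out' case lacks is: contains 'r'.
orchid — has 'r', hence In. knoll — no 'r', hence Out. sage — no 'r', hence Out. apple — no 'r', hence Out.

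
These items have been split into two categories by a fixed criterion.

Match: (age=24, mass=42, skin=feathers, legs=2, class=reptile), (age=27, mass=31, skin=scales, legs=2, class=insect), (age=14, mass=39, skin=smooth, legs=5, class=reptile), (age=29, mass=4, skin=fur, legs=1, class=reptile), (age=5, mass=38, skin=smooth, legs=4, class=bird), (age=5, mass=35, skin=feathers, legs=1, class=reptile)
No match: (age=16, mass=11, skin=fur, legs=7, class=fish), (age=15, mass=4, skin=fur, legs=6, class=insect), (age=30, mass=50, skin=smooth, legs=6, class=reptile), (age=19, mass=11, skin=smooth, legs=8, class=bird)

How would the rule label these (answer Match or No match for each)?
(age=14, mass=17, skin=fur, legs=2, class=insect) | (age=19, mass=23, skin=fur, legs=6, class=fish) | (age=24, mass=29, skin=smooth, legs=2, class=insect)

One predicate separates the groups cleanly: legs ≤ 5.
(age=14, mass=17, skin=fur, legs=2, class=insect): Match (legs = 2). (age=19, mass=23, skin=fur, legs=6, class=fish): No match (legs = 6). (age=24, mass=29, skin=smooth, legs=2, class=insect): Match (legs = 2).

Match, No match, Match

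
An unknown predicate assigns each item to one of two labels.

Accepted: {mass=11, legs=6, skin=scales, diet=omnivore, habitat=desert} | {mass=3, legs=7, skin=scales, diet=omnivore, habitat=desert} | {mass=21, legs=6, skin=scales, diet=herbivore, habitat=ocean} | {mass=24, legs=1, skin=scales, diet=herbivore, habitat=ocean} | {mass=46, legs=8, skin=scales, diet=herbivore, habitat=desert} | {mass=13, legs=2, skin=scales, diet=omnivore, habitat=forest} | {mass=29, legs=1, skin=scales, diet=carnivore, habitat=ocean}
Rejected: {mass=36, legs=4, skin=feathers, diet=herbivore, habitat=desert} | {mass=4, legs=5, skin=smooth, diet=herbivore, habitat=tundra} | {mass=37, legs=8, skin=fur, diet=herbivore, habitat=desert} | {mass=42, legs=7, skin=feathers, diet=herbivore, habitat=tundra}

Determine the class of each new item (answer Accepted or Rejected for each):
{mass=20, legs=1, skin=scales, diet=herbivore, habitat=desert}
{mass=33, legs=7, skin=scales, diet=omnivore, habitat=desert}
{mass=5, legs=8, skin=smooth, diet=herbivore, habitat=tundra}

Accepted, Accepted, Rejected

All 'Accepted' examples share one property — skin is scales — and every 'Rejected' example lacks it.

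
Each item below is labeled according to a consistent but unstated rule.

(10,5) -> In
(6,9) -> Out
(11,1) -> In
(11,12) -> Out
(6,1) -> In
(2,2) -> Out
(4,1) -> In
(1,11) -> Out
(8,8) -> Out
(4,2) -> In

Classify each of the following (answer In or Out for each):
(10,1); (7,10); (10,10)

In, Out, Out

The distinguishing property — first > second — holds for all the 'In' cases and none of the 'Out' cases.
(10,1): 10 > 1, satisfies this → In.
(7,10): 7 < 10, does not satisfy this → Out.
(10,10): 10 = 10, does not satisfy this → Out.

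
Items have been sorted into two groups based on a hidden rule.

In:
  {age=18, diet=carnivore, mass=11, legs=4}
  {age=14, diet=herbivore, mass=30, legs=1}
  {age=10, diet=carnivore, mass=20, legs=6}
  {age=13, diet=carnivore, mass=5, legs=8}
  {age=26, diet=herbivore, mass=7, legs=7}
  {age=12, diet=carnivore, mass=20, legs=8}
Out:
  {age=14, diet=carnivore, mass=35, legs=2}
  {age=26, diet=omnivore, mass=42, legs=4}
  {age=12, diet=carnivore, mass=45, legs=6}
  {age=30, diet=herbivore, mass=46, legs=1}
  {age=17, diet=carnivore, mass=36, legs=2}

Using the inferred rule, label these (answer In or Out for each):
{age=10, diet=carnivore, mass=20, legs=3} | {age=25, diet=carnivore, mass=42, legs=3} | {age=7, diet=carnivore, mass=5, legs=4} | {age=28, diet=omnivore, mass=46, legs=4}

A rule that fits every label: mass ≤ 30 — true of each 'In' example, false of each 'Out' one.
{age=10, diet=carnivore, mass=20, legs=3}: mass = 20 — fits, so In. {age=25, diet=carnivore, mass=42, legs=3}: mass = 42 — fails the rule, so Out. {age=7, diet=carnivore, mass=5, legs=4}: mass = 5 — fits, so In. {age=28, diet=omnivore, mass=46, legs=4}: mass = 46 — fails the rule, so Out.

In, Out, In, Out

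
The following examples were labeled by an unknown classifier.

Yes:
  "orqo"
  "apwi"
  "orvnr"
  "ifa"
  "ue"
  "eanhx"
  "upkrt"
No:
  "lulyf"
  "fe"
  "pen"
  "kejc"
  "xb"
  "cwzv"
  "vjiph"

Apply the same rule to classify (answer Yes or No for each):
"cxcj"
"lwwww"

The rule appears to be: starts with a vowel.

No, No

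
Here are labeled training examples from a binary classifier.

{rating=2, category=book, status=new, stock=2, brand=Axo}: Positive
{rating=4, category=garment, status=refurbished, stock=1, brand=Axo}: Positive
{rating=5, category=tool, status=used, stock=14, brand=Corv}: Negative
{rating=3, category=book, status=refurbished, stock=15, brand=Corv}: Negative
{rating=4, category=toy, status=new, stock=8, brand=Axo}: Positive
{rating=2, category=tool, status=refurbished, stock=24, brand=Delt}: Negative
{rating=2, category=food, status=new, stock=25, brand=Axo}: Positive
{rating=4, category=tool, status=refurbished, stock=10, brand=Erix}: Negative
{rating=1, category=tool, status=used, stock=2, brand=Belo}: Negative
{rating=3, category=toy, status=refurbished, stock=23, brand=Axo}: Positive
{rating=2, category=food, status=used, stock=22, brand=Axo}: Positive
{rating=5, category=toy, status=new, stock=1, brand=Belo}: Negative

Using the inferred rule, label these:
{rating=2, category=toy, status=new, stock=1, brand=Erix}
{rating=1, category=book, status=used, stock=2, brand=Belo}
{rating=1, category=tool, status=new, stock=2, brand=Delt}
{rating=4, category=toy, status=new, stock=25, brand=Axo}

Negative, Negative, Negative, Positive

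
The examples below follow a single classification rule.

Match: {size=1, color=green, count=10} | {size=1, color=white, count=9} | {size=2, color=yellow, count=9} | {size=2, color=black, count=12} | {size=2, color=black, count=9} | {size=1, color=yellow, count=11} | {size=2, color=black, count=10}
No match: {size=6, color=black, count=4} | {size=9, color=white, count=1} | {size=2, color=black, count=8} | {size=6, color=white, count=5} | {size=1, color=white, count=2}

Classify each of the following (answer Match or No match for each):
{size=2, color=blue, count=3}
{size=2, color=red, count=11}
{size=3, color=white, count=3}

The simplest hypothesis consistent with all the labels is: count ≥ 9.
{size=2, color=blue, count=3}: No match (count = 3).
{size=2, color=red, count=11}: Match (count = 11).
{size=3, color=white, count=3}: No match (count = 3).

No match, Match, No match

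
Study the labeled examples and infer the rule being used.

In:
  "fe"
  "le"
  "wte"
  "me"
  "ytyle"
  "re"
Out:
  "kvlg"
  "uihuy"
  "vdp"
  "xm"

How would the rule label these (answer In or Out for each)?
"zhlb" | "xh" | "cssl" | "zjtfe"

Out, Out, Out, In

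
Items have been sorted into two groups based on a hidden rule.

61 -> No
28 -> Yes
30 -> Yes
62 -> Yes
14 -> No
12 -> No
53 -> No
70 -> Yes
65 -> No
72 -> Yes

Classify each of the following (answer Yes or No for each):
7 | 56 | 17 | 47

No, Yes, No, No

One predicate separates the groups cleanly: even AND at least 28.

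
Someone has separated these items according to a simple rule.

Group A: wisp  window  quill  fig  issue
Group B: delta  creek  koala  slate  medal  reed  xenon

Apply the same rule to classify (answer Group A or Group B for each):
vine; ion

The classifier is using: contains 'i'.
vine — has 'i', hence Group A. ion — has 'i', hence Group A.

Group A, Group A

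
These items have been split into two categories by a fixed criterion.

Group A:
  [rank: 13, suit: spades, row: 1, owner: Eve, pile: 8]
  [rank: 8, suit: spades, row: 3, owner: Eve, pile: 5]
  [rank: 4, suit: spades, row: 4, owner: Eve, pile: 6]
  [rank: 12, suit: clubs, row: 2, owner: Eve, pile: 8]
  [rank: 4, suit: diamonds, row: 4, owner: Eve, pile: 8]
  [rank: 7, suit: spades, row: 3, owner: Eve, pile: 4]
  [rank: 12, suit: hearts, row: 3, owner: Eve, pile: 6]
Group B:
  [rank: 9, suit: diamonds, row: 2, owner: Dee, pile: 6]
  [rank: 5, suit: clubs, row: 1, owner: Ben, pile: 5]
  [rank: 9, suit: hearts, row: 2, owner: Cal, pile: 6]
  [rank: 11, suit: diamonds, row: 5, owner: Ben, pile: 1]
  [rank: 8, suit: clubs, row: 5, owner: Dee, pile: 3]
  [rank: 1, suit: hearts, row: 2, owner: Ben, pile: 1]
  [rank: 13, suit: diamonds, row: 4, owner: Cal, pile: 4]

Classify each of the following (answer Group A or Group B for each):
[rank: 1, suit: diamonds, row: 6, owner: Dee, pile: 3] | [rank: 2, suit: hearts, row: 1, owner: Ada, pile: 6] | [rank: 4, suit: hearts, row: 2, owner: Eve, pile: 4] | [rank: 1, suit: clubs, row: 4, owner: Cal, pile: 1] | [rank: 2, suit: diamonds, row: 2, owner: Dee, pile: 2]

The classifier is using: owner is Eve.
[rank: 1, suit: diamonds, row: 6, owner: Dee, pile: 3] — owner is Dee, hence Group B.
[rank: 2, suit: hearts, row: 1, owner: Ada, pile: 6] — owner is Ada, hence Group B.
[rank: 4, suit: hearts, row: 2, owner: Eve, pile: 4] — owner is Eve, hence Group A.
[rank: 1, suit: clubs, row: 4, owner: Cal, pile: 1] — owner is Cal, hence Group B.
[rank: 2, suit: diamonds, row: 2, owner: Dee, pile: 2] — owner is Dee, hence Group B.

Group B, Group B, Group A, Group B, Group B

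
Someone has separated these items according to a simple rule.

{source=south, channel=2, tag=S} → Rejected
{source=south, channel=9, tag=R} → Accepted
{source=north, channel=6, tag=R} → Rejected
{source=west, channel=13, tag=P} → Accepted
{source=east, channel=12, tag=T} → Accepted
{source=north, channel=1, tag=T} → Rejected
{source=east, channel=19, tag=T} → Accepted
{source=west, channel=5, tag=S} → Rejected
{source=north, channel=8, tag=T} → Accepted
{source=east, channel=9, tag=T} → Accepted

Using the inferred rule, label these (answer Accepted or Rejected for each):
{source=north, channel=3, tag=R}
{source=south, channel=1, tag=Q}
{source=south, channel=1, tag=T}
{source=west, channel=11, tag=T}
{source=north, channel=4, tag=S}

Rejected, Rejected, Rejected, Accepted, Rejected

The pattern is that an item is 'Accepted' exactly when: channel ≥ 8.
Rejected: {source=north, channel=3, tag=R}, since channel = 3.
Rejected: {source=south, channel=1, tag=Q}, since channel = 1.
Rejected: {source=south, channel=1, tag=T}, since channel = 1.
Accepted: {source=west, channel=11, tag=T}, since channel = 11.
Rejected: {source=north, channel=4, tag=S}, since channel = 4.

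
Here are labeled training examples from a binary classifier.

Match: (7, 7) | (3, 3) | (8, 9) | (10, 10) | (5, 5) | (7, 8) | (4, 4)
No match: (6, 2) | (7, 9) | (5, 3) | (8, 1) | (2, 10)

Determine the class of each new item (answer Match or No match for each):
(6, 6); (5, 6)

Match, Match

The pattern is that an item is 'Match' exactly when: |first − second| ≤ 1.
(6, 6): |6−6| = 0 — passes, so Match. (5, 6): |5−6| = 1 — passes, so Match.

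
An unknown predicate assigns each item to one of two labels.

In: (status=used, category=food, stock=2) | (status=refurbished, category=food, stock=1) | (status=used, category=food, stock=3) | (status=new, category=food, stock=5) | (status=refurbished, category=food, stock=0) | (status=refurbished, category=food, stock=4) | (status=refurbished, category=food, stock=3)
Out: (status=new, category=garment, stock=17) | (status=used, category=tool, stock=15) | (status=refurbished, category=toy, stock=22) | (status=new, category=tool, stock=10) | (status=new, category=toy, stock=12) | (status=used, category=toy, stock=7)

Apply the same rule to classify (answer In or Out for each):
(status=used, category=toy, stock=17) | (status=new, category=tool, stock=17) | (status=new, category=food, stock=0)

Out, Out, In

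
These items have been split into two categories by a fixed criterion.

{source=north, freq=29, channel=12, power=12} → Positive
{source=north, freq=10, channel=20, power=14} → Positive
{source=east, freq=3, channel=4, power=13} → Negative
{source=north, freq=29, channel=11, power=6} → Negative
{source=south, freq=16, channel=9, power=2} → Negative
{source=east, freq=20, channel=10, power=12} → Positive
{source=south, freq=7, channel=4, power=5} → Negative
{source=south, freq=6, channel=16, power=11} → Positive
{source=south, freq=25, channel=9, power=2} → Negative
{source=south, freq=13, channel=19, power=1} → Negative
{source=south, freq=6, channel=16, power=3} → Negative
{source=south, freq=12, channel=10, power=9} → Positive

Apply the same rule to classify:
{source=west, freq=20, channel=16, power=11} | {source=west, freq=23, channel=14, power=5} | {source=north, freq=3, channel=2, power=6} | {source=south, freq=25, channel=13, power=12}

Positive, Negative, Negative, Positive

The rule appears to be: freq ≥ 6 AND power ≥ 9.
{source=west, freq=20, channel=16, power=11}: Positive (freq = 20, power = 11).
{source=west, freq=23, channel=14, power=5}: Negative (freq = 23, power = 5).
{source=north, freq=3, channel=2, power=6}: Negative (freq = 3, power = 6).
{source=south, freq=25, channel=13, power=12}: Positive (freq = 25, power = 12).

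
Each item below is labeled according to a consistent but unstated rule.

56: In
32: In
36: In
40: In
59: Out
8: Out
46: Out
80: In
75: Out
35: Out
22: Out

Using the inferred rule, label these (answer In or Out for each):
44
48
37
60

The common property of the 'In' items is: multiple of 4 AND at least 22. No 'Out' item has it.
44: 44 = 4·11, 44 ≥ 22 — has this property, so In.
48: 48 = 4·12, 48 ≥ 22 — has this property, so In.
37: 37 = 4·9 + 1, 37 ≥ 22 — does not pass, so Out.
60: 60 = 4·15, 60 ≥ 22 — has this property, so In.

In, In, Out, In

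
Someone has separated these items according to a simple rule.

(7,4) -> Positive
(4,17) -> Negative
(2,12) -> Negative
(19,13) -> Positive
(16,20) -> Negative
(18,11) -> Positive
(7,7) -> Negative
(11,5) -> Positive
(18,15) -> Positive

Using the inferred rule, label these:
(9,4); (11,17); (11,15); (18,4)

The common property of the 'Positive' items is: first > second. No 'Negative' item has it.
(9,4): Positive (9 > 4).
(11,17): Negative (11 < 17).
(11,15): Negative (11 < 15).
(18,4): Positive (18 > 4).

Positive, Negative, Negative, Positive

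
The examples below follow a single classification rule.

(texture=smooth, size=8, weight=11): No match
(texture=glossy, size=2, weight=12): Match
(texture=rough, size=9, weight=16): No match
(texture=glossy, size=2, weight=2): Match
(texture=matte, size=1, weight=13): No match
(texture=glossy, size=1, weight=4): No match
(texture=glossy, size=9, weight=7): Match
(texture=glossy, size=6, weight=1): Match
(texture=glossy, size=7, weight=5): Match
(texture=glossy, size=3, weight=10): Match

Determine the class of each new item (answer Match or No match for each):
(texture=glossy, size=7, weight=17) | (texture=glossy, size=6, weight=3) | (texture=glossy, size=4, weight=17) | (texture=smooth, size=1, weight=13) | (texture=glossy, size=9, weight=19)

The pattern is that an item is 'Match' exactly when: texture is glossy AND size ≥ 2.
(texture=glossy, size=7, weight=17): texture is glossy, size = 7 — satisfies this, so Match. (texture=glossy, size=6, weight=3): texture is glossy, size = 6 — satisfies this, so Match. (texture=glossy, size=4, weight=17): texture is glossy, size = 4 — satisfies this, so Match. (texture=smooth, size=1, weight=13): texture is smooth, size = 1 — doesn't match, so No match. (texture=glossy, size=9, weight=19): texture is glossy, size = 9 — satisfies this, so Match.

Match, Match, Match, No match, Match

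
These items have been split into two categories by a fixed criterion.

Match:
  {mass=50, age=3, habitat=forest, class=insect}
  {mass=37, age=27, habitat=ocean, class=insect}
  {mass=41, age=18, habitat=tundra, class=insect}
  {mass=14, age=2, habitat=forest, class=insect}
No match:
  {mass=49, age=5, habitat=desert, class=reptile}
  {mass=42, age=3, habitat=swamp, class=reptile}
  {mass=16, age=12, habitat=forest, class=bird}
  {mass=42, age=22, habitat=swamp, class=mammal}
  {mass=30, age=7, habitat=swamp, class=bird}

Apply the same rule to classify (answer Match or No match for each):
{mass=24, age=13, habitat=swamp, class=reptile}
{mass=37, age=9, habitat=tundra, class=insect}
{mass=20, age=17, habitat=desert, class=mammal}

The simplest hypothesis consistent with all the labels is: class is insect.
No match: {mass=24, age=13, habitat=swamp, class=reptile}, since class is reptile. Match: {mass=37, age=9, habitat=tundra, class=insect}, since class is insect. No match: {mass=20, age=17, habitat=desert, class=mammal}, since class is mammal.

No match, Match, No match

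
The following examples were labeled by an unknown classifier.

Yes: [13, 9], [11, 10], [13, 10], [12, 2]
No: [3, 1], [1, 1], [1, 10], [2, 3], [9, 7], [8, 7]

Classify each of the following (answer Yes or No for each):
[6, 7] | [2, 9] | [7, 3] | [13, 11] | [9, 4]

No, No, No, Yes, No

A rule that fits every label: first ≥ 10 — true of each 'Yes' example, false of each 'No' one.
No: [6, 7], since first 6.
No: [2, 9], since first 2.
No: [7, 3], since first 7.
Yes: [13, 11], since first 13.
No: [9, 4], since first 9.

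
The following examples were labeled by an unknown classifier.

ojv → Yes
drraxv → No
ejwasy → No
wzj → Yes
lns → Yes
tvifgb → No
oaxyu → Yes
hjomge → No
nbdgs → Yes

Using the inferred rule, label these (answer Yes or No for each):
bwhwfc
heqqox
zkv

No, No, Yes

A rule that fits every label: odd length — true of each 'Yes' example, false of each 'No' one.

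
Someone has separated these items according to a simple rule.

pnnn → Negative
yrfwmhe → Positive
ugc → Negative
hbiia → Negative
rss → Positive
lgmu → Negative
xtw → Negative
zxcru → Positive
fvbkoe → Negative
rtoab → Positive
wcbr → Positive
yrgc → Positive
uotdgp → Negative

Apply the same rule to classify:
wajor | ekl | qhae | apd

Positive, Negative, Negative, Negative

The distinguishing property — contains 'r' — holds for all the 'Positive' cases and none of the 'Negative' cases.
wajor: Positive (has 'r').
ekl: Negative (no 'r').
qhae: Negative (no 'r').
apd: Negative (no 'r').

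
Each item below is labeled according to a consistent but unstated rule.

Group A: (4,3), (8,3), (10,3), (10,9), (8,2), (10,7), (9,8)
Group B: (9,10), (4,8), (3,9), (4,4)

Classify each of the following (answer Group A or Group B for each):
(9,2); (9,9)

Group A, Group B

One predicate separates the groups cleanly: first > second.
(9,2) → 9 > 2 → Group A. (9,9) → 9 = 9 → Group B.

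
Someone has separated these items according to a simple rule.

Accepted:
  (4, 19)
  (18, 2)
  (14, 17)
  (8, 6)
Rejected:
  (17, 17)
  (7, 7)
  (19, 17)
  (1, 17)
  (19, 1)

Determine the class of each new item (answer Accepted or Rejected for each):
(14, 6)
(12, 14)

Accepted, Accepted

The simplest hypothesis consistent with all the labels is: first is even.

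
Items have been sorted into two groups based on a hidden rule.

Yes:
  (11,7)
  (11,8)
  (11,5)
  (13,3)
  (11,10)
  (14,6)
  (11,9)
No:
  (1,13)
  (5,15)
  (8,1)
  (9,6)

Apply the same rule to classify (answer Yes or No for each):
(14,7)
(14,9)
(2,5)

Yes, Yes, No

The common property of the 'Yes' items is: first ≥ 10. No 'No' item has it.
(14,7) — first 14, hence Yes.
(14,9) — first 14, hence Yes.
(2,5) — first 2, hence No.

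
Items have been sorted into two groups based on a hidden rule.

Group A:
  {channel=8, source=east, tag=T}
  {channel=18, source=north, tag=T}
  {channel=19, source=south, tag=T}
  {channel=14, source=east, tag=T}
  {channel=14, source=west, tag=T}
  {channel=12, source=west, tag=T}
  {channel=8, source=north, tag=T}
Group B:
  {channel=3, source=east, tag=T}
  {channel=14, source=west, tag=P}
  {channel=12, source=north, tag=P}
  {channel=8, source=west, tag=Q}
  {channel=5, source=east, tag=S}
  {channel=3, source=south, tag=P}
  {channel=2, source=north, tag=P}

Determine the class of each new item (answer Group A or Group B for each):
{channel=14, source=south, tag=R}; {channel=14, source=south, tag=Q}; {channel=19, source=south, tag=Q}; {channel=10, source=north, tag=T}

Group B, Group B, Group B, Group A

One predicate separates the groups cleanly: tag is T AND channel ≥ 5.
{channel=14, source=south, tag=R} → tag is R, channel = 14 → Group B.
{channel=14, source=south, tag=Q} → tag is Q, channel = 14 → Group B.
{channel=19, source=south, tag=Q} → tag is Q, channel = 19 → Group B.
{channel=10, source=north, tag=T} → tag is T, channel = 10 → Group A.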